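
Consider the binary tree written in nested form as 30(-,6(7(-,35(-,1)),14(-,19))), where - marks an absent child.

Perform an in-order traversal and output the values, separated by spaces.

In-order visits the left subtree, then the node, then the right subtree.
At 30: no left child.
Visit 30.
At 30: go right to 6.
  At 6: go left to 7.
    At 7: no left child.
    Visit 7.
    At 7: go right to 35.
      At 35: no left child.
      Visit 35.
      At 35: go right to 1.
        1 is a leaf — visit 1.
  Visit 6.
  At 6: go right to 14.
    At 14: no left child.
    Visit 14.
    At 14: go right to 19.
      19 is a leaf — visit 19.

30 7 35 1 6 14 19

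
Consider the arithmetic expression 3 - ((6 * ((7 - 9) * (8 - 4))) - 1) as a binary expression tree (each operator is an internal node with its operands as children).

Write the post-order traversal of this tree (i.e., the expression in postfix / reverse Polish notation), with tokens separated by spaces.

3 6 7 9 - 8 4 - * * 1 - -

Post-order on an expression tree gives postfix notation: for each operator, emit left operand, right operand, then the operator.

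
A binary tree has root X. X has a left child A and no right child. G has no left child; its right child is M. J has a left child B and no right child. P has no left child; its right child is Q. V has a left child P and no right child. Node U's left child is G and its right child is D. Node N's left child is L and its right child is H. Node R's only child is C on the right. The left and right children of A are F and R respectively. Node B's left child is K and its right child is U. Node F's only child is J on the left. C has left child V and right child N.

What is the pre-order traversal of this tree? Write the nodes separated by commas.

Pre-order visits the node, then its left subtree, then its right subtree.
Visit X.
At X: go left to A.
  Visit A.
  At A: go left to F.
    Visit F.
    At F: go left to J.
      Visit J.
      At J: go left to B.
        Visit B.
        At B: go left to K.
          K is a leaf — visit K.
        At B: go right to U.
          Visit U.
          At U: go left to G.
            Visit G.
            At G: no left child.
            At G: go right to M.
              M is a leaf — visit M.
          At U: go right to D.
            D is a leaf — visit D.
      At J: no right child.
    At F: no right child.
  At A: go right to R.
    Visit R.
    At R: no left child.
    At R: go right to C.
      Visit C.
      At C: go left to V.
        Visit V.
        At V: go left to P.
          Visit P.
          At P: no left child.
          At P: go right to Q.
            Q is a leaf — visit Q.
        At V: no right child.
      At C: go right to N.
        Visit N.
        At N: go left to L.
          L is a leaf — visit L.
        At N: go right to H.
          H is a leaf — visit H.
At X: no right child.

X, A, F, J, B, K, U, G, M, D, R, C, V, P, Q, N, L, H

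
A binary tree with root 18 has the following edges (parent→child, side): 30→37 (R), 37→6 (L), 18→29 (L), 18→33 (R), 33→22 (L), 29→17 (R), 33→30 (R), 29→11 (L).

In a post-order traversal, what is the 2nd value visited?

Post-order visits the left subtree, then the right subtree, then the node.
At 18: go left to 29.
  At 29: go left to 11.
    11 is a leaf — visit 11.
  At 29: go right to 17.
    17 is a leaf — visit 17.
  Visit 29.
At 18: go right to 33.
  At 33: go left to 22.
    22 is a leaf — visit 22.
  At 33: go right to 30.
    At 30: no left child.
    At 30: go right to 37.
      At 37: go left to 6.
        6 is a leaf — visit 6.
      At 37: no right child.
      Visit 37.
    Visit 30.
  Visit 33.
Visit 18.
Full post-order sequence: 11, 17, 29, 22, 6, 37, 30, 33, 18.

17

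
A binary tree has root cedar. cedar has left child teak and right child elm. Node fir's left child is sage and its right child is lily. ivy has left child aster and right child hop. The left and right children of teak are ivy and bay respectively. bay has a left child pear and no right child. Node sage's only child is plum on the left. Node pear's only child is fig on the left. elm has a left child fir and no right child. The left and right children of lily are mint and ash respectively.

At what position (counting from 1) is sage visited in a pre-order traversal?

Pre-order visits the node, then its left subtree, then its right subtree.
Visit cedar.
At cedar: go left to teak.
  Visit teak.
  At teak: go left to ivy.
    Visit ivy.
    At ivy: go left to aster.
      aster is a leaf — visit aster.
    At ivy: go right to hop.
      hop is a leaf — visit hop.
  At teak: go right to bay.
    Visit bay.
    At bay: go left to pear.
      Visit pear.
      At pear: go left to fig.
        fig is a leaf — visit fig.
      At pear: no right child.
    At bay: no right child.
At cedar: go right to elm.
  Visit elm.
  At elm: go left to fir.
    Visit fir.
    At fir: go left to sage.
      Visit sage.
      At sage: go left to plum.
        plum is a leaf — visit plum.
      At sage: no right child.
    At fir: go right to lily.
      Visit lily.
      At lily: go left to mint.
        mint is a leaf — visit mint.
      At lily: go right to ash.
        ash is a leaf — visit ash.
  At elm: no right child.
Full pre-order sequence: cedar, teak, ivy, aster, hop, bay, pear, fig, elm, fir, sage, plum, lily, mint, ash.

11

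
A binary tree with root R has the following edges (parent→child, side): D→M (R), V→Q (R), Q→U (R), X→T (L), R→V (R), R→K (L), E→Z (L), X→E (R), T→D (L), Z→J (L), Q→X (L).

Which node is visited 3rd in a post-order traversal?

D

Post-order visits the left subtree, then the right subtree, then the node.
At R: go left to K.
  K is a leaf — visit K.
At R: go right to V.
  At V: no left child.
  At V: go right to Q.
    At Q: go left to X.
      At X: go left to T.
        At T: go left to D.
          At D: no left child.
          At D: go right to M.
            M is a leaf — visit M.
          Visit D.
        At T: no right child.
        Visit T.
      At X: go right to E.
        At E: go left to Z.
          At Z: go left to J.
            J is a leaf — visit J.
          At Z: no right child.
          Visit Z.
        At E: no right child.
        Visit E.
      Visit X.
    At Q: go right to U.
      U is a leaf — visit U.
    Visit Q.
  Visit V.
Visit R.
Full post-order sequence: K, M, D, T, J, Z, E, X, U, Q, V, R.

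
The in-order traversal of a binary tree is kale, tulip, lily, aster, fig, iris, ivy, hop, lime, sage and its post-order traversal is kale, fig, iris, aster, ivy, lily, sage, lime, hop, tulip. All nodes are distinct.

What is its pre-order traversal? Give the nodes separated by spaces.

The last element of post-order is the root; it splits in-order into left and right subtrees.
Root tulip: left subtree has 1 node {kale}, right has 8 {lily, aster, fig, iris, ivy, hop, lime, sage}.
  Root hop: left subtree has 5 nodes {lily, aster, fig, iris, ivy}, right has 2 {lime, sage}.
    Root lily: left subtree has 0 nodes { }, right has 4 {aster, fig, iris, ivy}.
      Root ivy: left subtree has 3 nodes {aster, fig, iris}, right has 0 { }.
        Root aster: left subtree has 0 nodes { }, right has 2 {fig, iris}.
          Root iris: left subtree has 1 node {fig}, right has 0 { }.
    Root lime: left subtree has 0 nodes { }, right has 1 {sage}.

tulip kale hop lily ivy aster iris fig lime sage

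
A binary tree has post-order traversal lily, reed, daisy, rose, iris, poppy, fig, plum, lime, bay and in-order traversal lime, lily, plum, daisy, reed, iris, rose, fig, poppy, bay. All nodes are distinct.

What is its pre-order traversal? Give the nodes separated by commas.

bay, lime, plum, lily, fig, iris, daisy, reed, rose, poppy

The last element of post-order is the root; it splits in-order into left and right subtrees.
Root bay: left subtree has 9 nodes {lime, lily, plum, daisy, reed, iris, rose, fig, poppy}, right has 0 { }.
  Root lime: left subtree has 0 nodes { }, right has 8 {lily, plum, daisy, reed, iris, rose, fig, poppy}.
    Root plum: left subtree has 1 node {lily}, right has 6 {daisy, reed, iris, rose, fig, poppy}.
      Root fig: left subtree has 4 nodes {daisy, reed, iris, rose}, right has 1 {poppy}.
        Root iris: left subtree has 2 nodes {daisy, reed}, right has 1 {rose}.
          Root daisy: left subtree has 0 nodes { }, right has 1 {reed}.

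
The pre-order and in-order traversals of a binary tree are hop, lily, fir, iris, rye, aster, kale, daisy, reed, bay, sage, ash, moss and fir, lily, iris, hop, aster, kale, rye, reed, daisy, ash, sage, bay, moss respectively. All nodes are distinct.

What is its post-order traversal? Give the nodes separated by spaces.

fir iris lily kale aster reed ash sage moss bay daisy rye hop

The first element of pre-order is the root; it splits in-order into left and right subtrees.
Root hop: left subtree has 3 nodes {fir, lily, iris}, right has 9 {aster, kale, rye, reed, daisy, ash, sage, bay, moss}.
  Root lily: left subtree has 1 node {fir}, right has 1 {iris}.
  Root rye: left subtree has 2 nodes {aster, kale}, right has 6 {reed, daisy, ash, sage, bay, moss}.
    Root aster: left subtree has 0 nodes { }, right has 1 {kale}.
    Root daisy: left subtree has 1 node {reed}, right has 4 {ash, sage, bay, moss}.
      Root bay: left subtree has 2 nodes {ash, sage}, right has 1 {moss}.
        Root sage: left subtree has 1 node {ash}, right has 0 { }.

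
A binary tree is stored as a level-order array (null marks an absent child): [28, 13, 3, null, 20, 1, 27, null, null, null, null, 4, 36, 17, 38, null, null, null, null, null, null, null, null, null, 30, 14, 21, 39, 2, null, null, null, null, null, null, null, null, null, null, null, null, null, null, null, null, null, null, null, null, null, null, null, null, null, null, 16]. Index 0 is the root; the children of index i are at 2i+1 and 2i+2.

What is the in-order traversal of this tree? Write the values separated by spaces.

13 20 28 4 30 1 14 36 21 3 16 39 17 2 27 38

In-order visits the left subtree, then the node, then the right subtree.
At 28: go left to 13.
  At 13: no left child.
  Visit 13.
  At 13: go right to 20.
    20 is a leaf — visit 20.
Visit 28.
At 28: go right to 3.
  At 3: go left to 1.
    At 1: go left to 4.
      At 4: no left child.
      Visit 4.
      At 4: go right to 30.
        30 is a leaf — visit 30.
    Visit 1.
    At 1: go right to 36.
      At 36: go left to 14.
        14 is a leaf — visit 14.
      Visit 36.
      At 36: go right to 21.
        21 is a leaf — visit 21.
  Visit 3.
  At 3: go right to 27.
    At 27: go left to 17.
      At 17: go left to 39.
        At 39: go left to 16.
          16 is a leaf — visit 16.
        Visit 39.
        At 39: no right child.
      Visit 17.
      At 17: go right to 2.
        2 is a leaf — visit 2.
    Visit 27.
    At 27: go right to 38.
      38 is a leaf — visit 38.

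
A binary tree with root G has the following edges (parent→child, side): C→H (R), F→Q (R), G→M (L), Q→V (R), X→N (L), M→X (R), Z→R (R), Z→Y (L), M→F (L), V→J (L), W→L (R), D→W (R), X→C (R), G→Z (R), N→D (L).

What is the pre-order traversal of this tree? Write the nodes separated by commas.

Pre-order visits the node, then its left subtree, then its right subtree.
Visit G.
At G: go left to M.
  Visit M.
  At M: go left to F.
    Visit F.
    At F: no left child.
    At F: go right to Q.
      Visit Q.
      At Q: no left child.
      At Q: go right to V.
        Visit V.
        At V: go left to J.
          J is a leaf — visit J.
        At V: no right child.
  At M: go right to X.
    Visit X.
    At X: go left to N.
      Visit N.
      At N: go left to D.
        Visit D.
        At D: no left child.
        At D: go right to W.
          Visit W.
          At W: no left child.
          At W: go right to L.
            L is a leaf — visit L.
      At N: no right child.
    At X: go right to C.
      Visit C.
      At C: no left child.
      At C: go right to H.
        H is a leaf — visit H.
At G: go right to Z.
  Visit Z.
  At Z: go left to Y.
    Y is a leaf — visit Y.
  At Z: go right to R.
    R is a leaf — visit R.

G, M, F, Q, V, J, X, N, D, W, L, C, H, Z, Y, R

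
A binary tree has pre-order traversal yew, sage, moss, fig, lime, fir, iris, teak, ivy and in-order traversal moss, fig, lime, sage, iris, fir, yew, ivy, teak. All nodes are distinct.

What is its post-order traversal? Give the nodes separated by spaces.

The first element of pre-order is the root; it splits in-order into left and right subtrees.
Root yew: left subtree has 6 nodes {moss, fig, lime, sage, iris, fir}, right has 2 {ivy, teak}.
  Root sage: left subtree has 3 nodes {moss, fig, lime}, right has 2 {iris, fir}.
    Root moss: left subtree has 0 nodes { }, right has 2 {fig, lime}.
      Root fig: left subtree has 0 nodes { }, right has 1 {lime}.
    Root fir: left subtree has 1 node {iris}, right has 0 { }.
  Root teak: left subtree has 1 node {ivy}, right has 0 { }.

lime fig moss iris fir sage ivy teak yew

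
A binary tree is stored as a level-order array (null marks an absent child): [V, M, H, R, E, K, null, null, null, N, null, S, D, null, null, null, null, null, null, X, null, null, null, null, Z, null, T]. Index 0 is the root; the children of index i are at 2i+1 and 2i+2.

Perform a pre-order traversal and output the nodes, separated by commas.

Pre-order visits the node, then its left subtree, then its right subtree.
Visit V.
At V: go left to M.
  Visit M.
  At M: go left to R.
    R is a leaf — visit R.
  At M: go right to E.
    Visit E.
    At E: go left to N.
      Visit N.
      At N: go left to X.
        X is a leaf — visit X.
      At N: no right child.
    At E: no right child.
At V: go right to H.
  Visit H.
  At H: go left to K.
    Visit K.
    At K: go left to S.
      Visit S.
      At S: no left child.
      At S: go right to Z.
        Z is a leaf — visit Z.
    At K: go right to D.
      Visit D.
      At D: no left child.
      At D: go right to T.
        T is a leaf — visit T.
  At H: no right child.

V, M, R, E, N, X, H, K, S, Z, D, T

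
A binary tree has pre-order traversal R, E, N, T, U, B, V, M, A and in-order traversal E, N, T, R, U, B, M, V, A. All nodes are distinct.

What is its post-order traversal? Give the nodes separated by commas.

The first element of pre-order is the root; it splits in-order into left and right subtrees.
Root R: left subtree has 3 nodes {E, N, T}, right has 5 {U, B, M, V, A}.
  Root E: left subtree has 0 nodes { }, right has 2 {N, T}.
    Root N: left subtree has 0 nodes { }, right has 1 {T}.
  Root U: left subtree has 0 nodes { }, right has 4 {B, M, V, A}.
    Root B: left subtree has 0 nodes { }, right has 3 {M, V, A}.
      Root V: left subtree has 1 node {M}, right has 1 {A}.

T, N, E, M, A, V, B, U, R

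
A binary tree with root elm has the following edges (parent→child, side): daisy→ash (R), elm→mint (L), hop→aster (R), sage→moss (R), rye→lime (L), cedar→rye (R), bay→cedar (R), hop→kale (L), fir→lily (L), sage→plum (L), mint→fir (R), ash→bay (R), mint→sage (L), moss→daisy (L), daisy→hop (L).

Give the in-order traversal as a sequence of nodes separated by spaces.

In-order visits the left subtree, then the node, then the right subtree.
At elm: go left to mint.
  At mint: go left to sage.
    At sage: go left to plum.
      plum is a leaf — visit plum.
    Visit sage.
    At sage: go right to moss.
      At moss: go left to daisy.
        At daisy: go left to hop.
          At hop: go left to kale.
            kale is a leaf — visit kale.
          Visit hop.
          At hop: go right to aster.
            aster is a leaf — visit aster.
        Visit daisy.
        At daisy: go right to ash.
          At ash: no left child.
          Visit ash.
          At ash: go right to bay.
            At bay: no left child.
            Visit bay.
            At bay: go right to cedar.
              At cedar: no left child.
              Visit cedar.
              At cedar: go right to rye.
                At rye: go left to lime.
                  lime is a leaf — visit lime.
                Visit rye.
                At rye: no right child.
      Visit moss.
      At moss: no right child.
  Visit mint.
  At mint: go right to fir.
    At fir: go left to lily.
      lily is a leaf — visit lily.
    Visit fir.
    At fir: no right child.
Visit elm.
At elm: no right child.

plum sage kale hop aster daisy ash bay cedar lime rye moss mint lily fir elm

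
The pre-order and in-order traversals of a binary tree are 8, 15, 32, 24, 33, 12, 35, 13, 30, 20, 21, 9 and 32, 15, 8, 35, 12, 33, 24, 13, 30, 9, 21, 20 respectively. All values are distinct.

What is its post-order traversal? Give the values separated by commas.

The first element of pre-order is the root; it splits in-order into left and right subtrees.
Root 8: left subtree has 2 nodes {32, 15}, right has 9 {35, 12, 33, 24, 13, 30, 9, 21, 20}.
  Root 15: left subtree has 1 node {32}, right has 0 { }.
  Root 24: left subtree has 3 nodes {35, 12, 33}, right has 5 {13, 30, 9, 21, 20}.
    Root 33: left subtree has 2 nodes {35, 12}, right has 0 { }.
      Root 12: left subtree has 1 node {35}, right has 0 { }.
    Root 13: left subtree has 0 nodes { }, right has 4 {30, 9, 21, 20}.
      Root 30: left subtree has 0 nodes { }, right has 3 {9, 21, 20}.
        Root 20: left subtree has 2 nodes {9, 21}, right has 0 { }.
          Root 21: left subtree has 1 node {9}, right has 0 { }.

32, 15, 35, 12, 33, 9, 21, 20, 30, 13, 24, 8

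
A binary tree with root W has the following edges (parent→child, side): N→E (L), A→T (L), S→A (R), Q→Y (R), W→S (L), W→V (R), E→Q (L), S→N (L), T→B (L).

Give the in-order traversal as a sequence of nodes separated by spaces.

Q Y E N S B T A W V

In-order visits the left subtree, then the node, then the right subtree.
At W: go left to S.
  At S: go left to N.
    At N: go left to E.
      At E: go left to Q.
        At Q: no left child.
        Visit Q.
        At Q: go right to Y.
          Y is a leaf — visit Y.
      Visit E.
      At E: no right child.
    Visit N.
    At N: no right child.
  Visit S.
  At S: go right to A.
    At A: go left to T.
      At T: go left to B.
        B is a leaf — visit B.
      Visit T.
      At T: no right child.
    Visit A.
    At A: no right child.
Visit W.
At W: go right to V.
  V is a leaf — visit V.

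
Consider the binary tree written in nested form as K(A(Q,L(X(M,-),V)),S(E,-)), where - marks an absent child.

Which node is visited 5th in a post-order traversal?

L

Post-order visits the left subtree, then the right subtree, then the node.
At K: go left to A.
  At A: go left to Q.
    Q is a leaf — visit Q.
  At A: go right to L.
    At L: go left to X.
      At X: go left to M.
        M is a leaf — visit M.
      At X: no right child.
      Visit X.
    At L: go right to V.
      V is a leaf — visit V.
    Visit L.
  Visit A.
At K: go right to S.
  At S: go left to E.
    E is a leaf — visit E.
  At S: no right child.
  Visit S.
Visit K.
Full post-order sequence: Q, M, X, V, L, A, E, S, K.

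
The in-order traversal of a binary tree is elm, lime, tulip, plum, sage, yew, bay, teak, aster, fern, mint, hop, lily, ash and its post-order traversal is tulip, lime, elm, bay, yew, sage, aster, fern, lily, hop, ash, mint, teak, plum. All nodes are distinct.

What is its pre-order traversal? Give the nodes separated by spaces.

plum elm lime tulip teak sage yew bay mint fern aster ash hop lily

The last element of post-order is the root; it splits in-order into left and right subtrees.
Root plum: left subtree has 3 nodes {elm, lime, tulip}, right has 10 {sage, yew, bay, teak, aster, fern, mint, hop, lily, ash}.
  Root elm: left subtree has 0 nodes { }, right has 2 {lime, tulip}.
    Root lime: left subtree has 0 nodes { }, right has 1 {tulip}.
  Root teak: left subtree has 3 nodes {sage, yew, bay}, right has 6 {aster, fern, mint, hop, lily, ash}.
    Root sage: left subtree has 0 nodes { }, right has 2 {yew, bay}.
      Root yew: left subtree has 0 nodes { }, right has 1 {bay}.
    Root mint: left subtree has 2 nodes {aster, fern}, right has 3 {hop, lily, ash}.
      Root fern: left subtree has 1 node {aster}, right has 0 { }.
      Root ash: left subtree has 2 nodes {hop, lily}, right has 0 { }.
        Root hop: left subtree has 0 nodes { }, right has 1 {lily}.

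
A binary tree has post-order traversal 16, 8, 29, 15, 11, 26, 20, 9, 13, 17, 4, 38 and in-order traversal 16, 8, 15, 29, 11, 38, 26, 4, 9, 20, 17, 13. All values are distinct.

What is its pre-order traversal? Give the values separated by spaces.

The last element of post-order is the root; it splits in-order into left and right subtrees.
Root 38: left subtree has 5 nodes {16, 8, 15, 29, 11}, right has 6 {26, 4, 9, 20, 17, 13}.
  Root 11: left subtree has 4 nodes {16, 8, 15, 29}, right has 0 { }.
    Root 15: left subtree has 2 nodes {16, 8}, right has 1 {29}.
      Root 8: left subtree has 1 node {16}, right has 0 { }.
  Root 4: left subtree has 1 node {26}, right has 4 {9, 20, 17, 13}.
    Root 17: left subtree has 2 nodes {9, 20}, right has 1 {13}.
      Root 9: left subtree has 0 nodes { }, right has 1 {20}.

38 11 15 8 16 29 4 26 17 9 20 13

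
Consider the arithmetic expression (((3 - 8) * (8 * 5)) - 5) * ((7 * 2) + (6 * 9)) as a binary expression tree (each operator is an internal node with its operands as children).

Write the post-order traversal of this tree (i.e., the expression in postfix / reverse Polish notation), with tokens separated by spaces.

Post-order on an expression tree gives postfix notation: for each operator, emit left operand, right operand, then the operator.

3 8 - 8 5 * * 5 - 7 2 * 6 9 * + *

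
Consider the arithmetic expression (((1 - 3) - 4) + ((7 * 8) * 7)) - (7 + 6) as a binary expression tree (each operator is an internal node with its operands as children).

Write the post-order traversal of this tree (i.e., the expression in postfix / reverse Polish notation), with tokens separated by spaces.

1 3 - 4 - 7 8 * 7 * + 7 6 + -

Post-order on an expression tree gives postfix notation: for each operator, emit left operand, right operand, then the operator.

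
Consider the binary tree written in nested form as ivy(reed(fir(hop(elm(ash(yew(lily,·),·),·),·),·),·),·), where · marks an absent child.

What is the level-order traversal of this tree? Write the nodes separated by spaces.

Level-order visits nodes level by level from the root, left to right within each level.
Level 0: ivy
Level 1: reed
Level 2: fir
Level 3: hop
Level 4: elm
Level 5: ash
Level 6: yew
Level 7: lily

ivy reed fir hop elm ash yew lily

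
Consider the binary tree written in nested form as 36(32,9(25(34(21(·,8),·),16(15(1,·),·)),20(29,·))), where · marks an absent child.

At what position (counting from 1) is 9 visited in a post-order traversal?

Post-order visits the left subtree, then the right subtree, then the node.
At 36: go left to 32.
  32 is a leaf — visit 32.
At 36: go right to 9.
  At 9: go left to 25.
    At 25: go left to 34.
      At 34: go left to 21.
        At 21: no left child.
        At 21: go right to 8.
          8 is a leaf — visit 8.
        Visit 21.
      At 34: no right child.
      Visit 34.
    At 25: go right to 16.
      At 16: go left to 15.
        At 15: go left to 1.
          1 is a leaf — visit 1.
        At 15: no right child.
        Visit 15.
      At 16: no right child.
      Visit 16.
    Visit 25.
  At 9: go right to 20.
    At 20: go left to 29.
      29 is a leaf — visit 29.
    At 20: no right child.
    Visit 20.
  Visit 9.
Visit 36.
Full post-order sequence: 32, 8, 21, 34, 1, 15, 16, 25, 29, 20, 9, 36.

11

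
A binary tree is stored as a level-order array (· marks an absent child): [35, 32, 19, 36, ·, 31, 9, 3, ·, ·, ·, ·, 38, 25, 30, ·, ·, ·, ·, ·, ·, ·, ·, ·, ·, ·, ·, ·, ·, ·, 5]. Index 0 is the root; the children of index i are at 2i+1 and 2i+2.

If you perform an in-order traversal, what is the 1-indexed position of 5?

11

In-order visits the left subtree, then the node, then the right subtree.
At 35: go left to 32.
  At 32: go left to 36.
    At 36: go left to 3.
      3 is a leaf — visit 3.
    Visit 36.
    At 36: no right child.
  Visit 32.
  At 32: no right child.
Visit 35.
At 35: go right to 19.
  At 19: go left to 31.
    At 31: no left child.
    Visit 31.
    At 31: go right to 38.
      38 is a leaf — visit 38.
  Visit 19.
  At 19: go right to 9.
    At 9: go left to 25.
      25 is a leaf — visit 25.
    Visit 9.
    At 9: go right to 30.
      At 30: no left child.
      Visit 30.
      At 30: go right to 5.
        5 is a leaf — visit 5.
Full in-order sequence: 3, 36, 32, 35, 31, 38, 19, 25, 9, 30, 5.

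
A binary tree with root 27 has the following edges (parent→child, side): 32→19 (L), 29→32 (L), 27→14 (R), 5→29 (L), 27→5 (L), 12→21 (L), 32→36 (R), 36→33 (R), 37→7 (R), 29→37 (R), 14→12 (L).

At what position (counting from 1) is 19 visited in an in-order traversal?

In-order visits the left subtree, then the node, then the right subtree.
At 27: go left to 5.
  At 5: go left to 29.
    At 29: go left to 32.
      At 32: go left to 19.
        19 is a leaf — visit 19.
      Visit 32.
      At 32: go right to 36.
        At 36: no left child.
        Visit 36.
        At 36: go right to 33.
          33 is a leaf — visit 33.
    Visit 29.
    At 29: go right to 37.
      At 37: no left child.
      Visit 37.
      At 37: go right to 7.
        7 is a leaf — visit 7.
  Visit 5.
  At 5: no right child.
Visit 27.
At 27: go right to 14.
  At 14: go left to 12.
    At 12: go left to 21.
      21 is a leaf — visit 21.
    Visit 12.
    At 12: no right child.
  Visit 14.
  At 14: no right child.
Full in-order sequence: 19, 32, 36, 33, 29, 37, 7, 5, 27, 21, 12, 14.

1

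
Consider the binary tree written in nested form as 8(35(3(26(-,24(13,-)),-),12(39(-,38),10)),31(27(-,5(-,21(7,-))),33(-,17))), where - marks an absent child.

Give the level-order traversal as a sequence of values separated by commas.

8, 35, 31, 3, 12, 27, 33, 26, 39, 10, 5, 17, 24, 38, 21, 13, 7

Level-order visits nodes level by level from the root, left to right within each level.
Level 0: 8
Level 1: 35, 31
Level 2: 3, 12, 27, 33
Level 3: 26, 39, 10, 5, 17
Level 4: 24, 38, 21
Level 5: 13, 7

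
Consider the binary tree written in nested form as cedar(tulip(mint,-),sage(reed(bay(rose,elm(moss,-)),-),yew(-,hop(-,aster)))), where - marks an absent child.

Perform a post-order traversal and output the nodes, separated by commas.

Post-order visits the left subtree, then the right subtree, then the node.
At cedar: go left to tulip.
  At tulip: go left to mint.
    mint is a leaf — visit mint.
  At tulip: no right child.
  Visit tulip.
At cedar: go right to sage.
  At sage: go left to reed.
    At reed: go left to bay.
      At bay: go left to rose.
        rose is a leaf — visit rose.
      At bay: go right to elm.
        At elm: go left to moss.
          moss is a leaf — visit moss.
        At elm: no right child.
        Visit elm.
      Visit bay.
    At reed: no right child.
    Visit reed.
  At sage: go right to yew.
    At yew: no left child.
    At yew: go right to hop.
      At hop: no left child.
      At hop: go right to aster.
        aster is a leaf — visit aster.
      Visit hop.
    Visit yew.
  Visit sage.
Visit cedar.

mint, tulip, rose, moss, elm, bay, reed, aster, hop, yew, sage, cedar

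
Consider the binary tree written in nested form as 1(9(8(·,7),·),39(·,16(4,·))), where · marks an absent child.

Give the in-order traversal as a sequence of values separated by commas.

8, 7, 9, 1, 39, 4, 16

In-order visits the left subtree, then the node, then the right subtree.
At 1: go left to 9.
  At 9: go left to 8.
    At 8: no left child.
    Visit 8.
    At 8: go right to 7.
      7 is a leaf — visit 7.
  Visit 9.
  At 9: no right child.
Visit 1.
At 1: go right to 39.
  At 39: no left child.
  Visit 39.
  At 39: go right to 16.
    At 16: go left to 4.
      4 is a leaf — visit 4.
    Visit 16.
    At 16: no right child.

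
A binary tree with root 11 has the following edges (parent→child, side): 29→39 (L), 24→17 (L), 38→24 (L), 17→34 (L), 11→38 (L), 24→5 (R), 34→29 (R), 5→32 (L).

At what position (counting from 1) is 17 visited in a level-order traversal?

Level-order visits nodes level by level from the root, left to right within each level.
Level 0: 11
Level 1: 38
Level 2: 24
Level 3: 17, 5
Level 4: 34, 32
Level 5: 29
Level 6: 39
Full level-order sequence: 11, 38, 24, 17, 5, 34, 32, 29, 39.

4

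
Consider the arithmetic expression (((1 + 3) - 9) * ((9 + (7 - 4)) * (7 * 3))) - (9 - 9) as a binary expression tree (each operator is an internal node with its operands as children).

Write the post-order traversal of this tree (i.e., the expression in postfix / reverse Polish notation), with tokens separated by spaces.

Post-order on an expression tree gives postfix notation: for each operator, emit left operand, right operand, then the operator.

1 3 + 9 - 9 7 4 - + 7 3 * * * 9 9 - -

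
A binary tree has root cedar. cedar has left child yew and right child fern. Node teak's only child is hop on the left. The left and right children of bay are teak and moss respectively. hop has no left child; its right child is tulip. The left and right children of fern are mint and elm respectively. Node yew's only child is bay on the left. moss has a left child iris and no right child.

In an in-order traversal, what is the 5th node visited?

In-order visits the left subtree, then the node, then the right subtree.
At cedar: go left to yew.
  At yew: go left to bay.
    At bay: go left to teak.
      At teak: go left to hop.
        At hop: no left child.
        Visit hop.
        At hop: go right to tulip.
          tulip is a leaf — visit tulip.
      Visit teak.
      At teak: no right child.
    Visit bay.
    At bay: go right to moss.
      At moss: go left to iris.
        iris is a leaf — visit iris.
      Visit moss.
      At moss: no right child.
  Visit yew.
  At yew: no right child.
Visit cedar.
At cedar: go right to fern.
  At fern: go left to mint.
    mint is a leaf — visit mint.
  Visit fern.
  At fern: go right to elm.
    elm is a leaf — visit elm.
Full in-order sequence: hop, tulip, teak, bay, iris, moss, yew, cedar, mint, fern, elm.

iris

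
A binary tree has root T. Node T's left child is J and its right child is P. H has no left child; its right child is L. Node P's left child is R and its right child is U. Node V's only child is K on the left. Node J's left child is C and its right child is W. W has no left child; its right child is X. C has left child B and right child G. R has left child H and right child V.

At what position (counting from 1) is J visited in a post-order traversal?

6

Post-order visits the left subtree, then the right subtree, then the node.
At T: go left to J.
  At J: go left to C.
    At C: go left to B.
      B is a leaf — visit B.
    At C: go right to G.
      G is a leaf — visit G.
    Visit C.
  At J: go right to W.
    At W: no left child.
    At W: go right to X.
      X is a leaf — visit X.
    Visit W.
  Visit J.
At T: go right to P.
  At P: go left to R.
    At R: go left to H.
      At H: no left child.
      At H: go right to L.
        L is a leaf — visit L.
      Visit H.
    At R: go right to V.
      At V: go left to K.
        K is a leaf — visit K.
      At V: no right child.
      Visit V.
    Visit R.
  At P: go right to U.
    U is a leaf — visit U.
  Visit P.
Visit T.
Full post-order sequence: B, G, C, X, W, J, L, H, K, V, R, U, P, T.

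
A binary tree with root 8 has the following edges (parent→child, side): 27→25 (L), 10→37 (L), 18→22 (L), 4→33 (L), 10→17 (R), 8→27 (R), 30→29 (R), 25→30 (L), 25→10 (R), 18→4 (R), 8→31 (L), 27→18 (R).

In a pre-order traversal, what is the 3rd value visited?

Pre-order visits the node, then its left subtree, then its right subtree.
Visit 8.
At 8: go left to 31.
  31 is a leaf — visit 31.
At 8: go right to 27.
  Visit 27.
  At 27: go left to 25.
    Visit 25.
    At 25: go left to 30.
      Visit 30.
      At 30: no left child.
      At 30: go right to 29.
        29 is a leaf — visit 29.
    At 25: go right to 10.
      Visit 10.
      At 10: go left to 37.
        37 is a leaf — visit 37.
      At 10: go right to 17.
        17 is a leaf — visit 17.
  At 27: go right to 18.
    Visit 18.
    At 18: go left to 22.
      22 is a leaf — visit 22.
    At 18: go right to 4.
      Visit 4.
      At 4: go left to 33.
        33 is a leaf — visit 33.
      At 4: no right child.
Full pre-order sequence: 8, 31, 27, 25, 30, 29, 10, 37, 17, 18, 22, 4, 33.

27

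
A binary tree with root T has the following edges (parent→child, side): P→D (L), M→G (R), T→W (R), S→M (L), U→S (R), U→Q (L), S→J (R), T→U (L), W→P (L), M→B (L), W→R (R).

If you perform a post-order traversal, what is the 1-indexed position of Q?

Post-order visits the left subtree, then the right subtree, then the node.
At T: go left to U.
  At U: go left to Q.
    Q is a leaf — visit Q.
  At U: go right to S.
    At S: go left to M.
      At M: go left to B.
        B is a leaf — visit B.
      At M: go right to G.
        G is a leaf — visit G.
      Visit M.
    At S: go right to J.
      J is a leaf — visit J.
    Visit S.
  Visit U.
At T: go right to W.
  At W: go left to P.
    At P: go left to D.
      D is a leaf — visit D.
    At P: no right child.
    Visit P.
  At W: go right to R.
    R is a leaf — visit R.
  Visit W.
Visit T.
Full post-order sequence: Q, B, G, M, J, S, U, D, P, R, W, T.

1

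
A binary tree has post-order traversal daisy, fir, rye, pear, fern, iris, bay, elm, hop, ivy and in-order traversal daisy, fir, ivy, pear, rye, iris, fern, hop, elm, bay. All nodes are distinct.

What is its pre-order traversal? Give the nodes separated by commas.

The last element of post-order is the root; it splits in-order into left and right subtrees.
Root ivy: left subtree has 2 nodes {daisy, fir}, right has 7 {pear, rye, iris, fern, hop, elm, bay}.
  Root fir: left subtree has 1 node {daisy}, right has 0 { }.
  Root hop: left subtree has 4 nodes {pear, rye, iris, fern}, right has 2 {elm, bay}.
    Root iris: left subtree has 2 nodes {pear, rye}, right has 1 {fern}.
      Root pear: left subtree has 0 nodes { }, right has 1 {rye}.
    Root elm: left subtree has 0 nodes { }, right has 1 {bay}.

ivy, fir, daisy, hop, iris, pear, rye, fern, elm, bay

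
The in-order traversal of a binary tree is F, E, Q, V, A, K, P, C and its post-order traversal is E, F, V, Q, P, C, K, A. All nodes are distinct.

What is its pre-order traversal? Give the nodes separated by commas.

A, Q, F, E, V, K, C, P

The last element of post-order is the root; it splits in-order into left and right subtrees.
Root A: left subtree has 4 nodes {F, E, Q, V}, right has 3 {K, P, C}.
  Root Q: left subtree has 2 nodes {F, E}, right has 1 {V}.
    Root F: left subtree has 0 nodes { }, right has 1 {E}.
  Root K: left subtree has 0 nodes { }, right has 2 {P, C}.
    Root C: left subtree has 1 node {P}, right has 0 { }.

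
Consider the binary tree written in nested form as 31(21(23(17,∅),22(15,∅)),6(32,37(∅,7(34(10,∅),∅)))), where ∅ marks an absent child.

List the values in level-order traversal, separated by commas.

Level-order visits nodes level by level from the root, left to right within each level.
Level 0: 31
Level 1: 21, 6
Level 2: 23, 22, 32, 37
Level 3: 17, 15, 7
Level 4: 34
Level 5: 10

31, 21, 6, 23, 22, 32, 37, 17, 15, 7, 34, 10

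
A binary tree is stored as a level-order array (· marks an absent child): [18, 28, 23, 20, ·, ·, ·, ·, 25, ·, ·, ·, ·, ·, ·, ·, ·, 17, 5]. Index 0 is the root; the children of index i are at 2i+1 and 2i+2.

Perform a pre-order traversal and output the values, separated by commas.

Pre-order visits the node, then its left subtree, then its right subtree.
Visit 18.
At 18: go left to 28.
  Visit 28.
  At 28: go left to 20.
    Visit 20.
    At 20: no left child.
    At 20: go right to 25.
      Visit 25.
      At 25: go left to 17.
        17 is a leaf — visit 17.
      At 25: go right to 5.
        5 is a leaf — visit 5.
  At 28: no right child.
At 18: go right to 23.
  23 is a leaf — visit 23.

18, 28, 20, 25, 17, 5, 23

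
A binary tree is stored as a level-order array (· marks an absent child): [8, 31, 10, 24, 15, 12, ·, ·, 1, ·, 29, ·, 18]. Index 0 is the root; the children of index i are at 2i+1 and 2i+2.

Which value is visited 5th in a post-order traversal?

31

Post-order visits the left subtree, then the right subtree, then the node.
At 8: go left to 31.
  At 31: go left to 24.
    At 24: no left child.
    At 24: go right to 1.
      1 is a leaf — visit 1.
    Visit 24.
  At 31: go right to 15.
    At 15: no left child.
    At 15: go right to 29.
      29 is a leaf — visit 29.
    Visit 15.
  Visit 31.
At 8: go right to 10.
  At 10: go left to 12.
    At 12: no left child.
    At 12: go right to 18.
      18 is a leaf — visit 18.
    Visit 12.
  At 10: no right child.
  Visit 10.
Visit 8.
Full post-order sequence: 1, 24, 29, 15, 31, 18, 12, 10, 8.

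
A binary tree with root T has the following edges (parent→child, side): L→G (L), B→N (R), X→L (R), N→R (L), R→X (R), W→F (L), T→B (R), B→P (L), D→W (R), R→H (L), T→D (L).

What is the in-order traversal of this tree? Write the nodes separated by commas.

In-order visits the left subtree, then the node, then the right subtree.
At T: go left to D.
  At D: no left child.
  Visit D.
  At D: go right to W.
    At W: go left to F.
      F is a leaf — visit F.
    Visit W.
    At W: no right child.
Visit T.
At T: go right to B.
  At B: go left to P.
    P is a leaf — visit P.
  Visit B.
  At B: go right to N.
    At N: go left to R.
      At R: go left to H.
        H is a leaf — visit H.
      Visit R.
      At R: go right to X.
        At X: no left child.
        Visit X.
        At X: go right to L.
          At L: go left to G.
            G is a leaf — visit G.
          Visit L.
          At L: no right child.
    Visit N.
    At N: no right child.

D, F, W, T, P, B, H, R, X, G, L, N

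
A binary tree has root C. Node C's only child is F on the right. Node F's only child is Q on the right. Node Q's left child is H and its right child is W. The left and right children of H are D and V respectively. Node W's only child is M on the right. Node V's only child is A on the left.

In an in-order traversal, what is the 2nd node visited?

F

In-order visits the left subtree, then the node, then the right subtree.
At C: no left child.
Visit C.
At C: go right to F.
  At F: no left child.
  Visit F.
  At F: go right to Q.
    At Q: go left to H.
      At H: go left to D.
        D is a leaf — visit D.
      Visit H.
      At H: go right to V.
        At V: go left to A.
          A is a leaf — visit A.
        Visit V.
        At V: no right child.
    Visit Q.
    At Q: go right to W.
      At W: no left child.
      Visit W.
      At W: go right to M.
        M is a leaf — visit M.
Full in-order sequence: C, F, D, H, A, V, Q, W, M.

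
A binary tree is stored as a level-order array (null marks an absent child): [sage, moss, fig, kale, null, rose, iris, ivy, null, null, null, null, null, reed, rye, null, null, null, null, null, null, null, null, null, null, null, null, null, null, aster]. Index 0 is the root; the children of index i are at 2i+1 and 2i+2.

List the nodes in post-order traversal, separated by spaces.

Post-order visits the left subtree, then the right subtree, then the node.
At sage: go left to moss.
  At moss: go left to kale.
    At kale: go left to ivy.
      ivy is a leaf — visit ivy.
    At kale: no right child.
    Visit kale.
  At moss: no right child.
  Visit moss.
At sage: go right to fig.
  At fig: go left to rose.
    rose is a leaf — visit rose.
  At fig: go right to iris.
    At iris: go left to reed.
      reed is a leaf — visit reed.
    At iris: go right to rye.
      At rye: go left to aster.
        aster is a leaf — visit aster.
      At rye: no right child.
      Visit rye.
    Visit iris.
  Visit fig.
Visit sage.

ivy kale moss rose reed aster rye iris fig sage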